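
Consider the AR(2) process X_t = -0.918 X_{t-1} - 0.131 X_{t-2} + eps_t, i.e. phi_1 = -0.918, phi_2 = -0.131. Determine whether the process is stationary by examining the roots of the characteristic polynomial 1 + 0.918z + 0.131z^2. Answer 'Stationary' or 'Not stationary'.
\text{Stationary}

The AR(p) characteristic polynomial is P(z) = 1 + 0.918z + 0.131z^2.
Stationarity requires all roots to lie outside the unit circle, i.e. |z| > 1 for every root.
Set 1 + (0.918) z + (0.131) z^2 = 0, i.e. a z^2 + b z + c = 0 with a = 0.131, b = 0.918, c = 1.
Discriminant D = b^2 - 4ac = (0.918)^2 - 4*(0.131)*1 = 0.842724 - (0.524) = 0.318724.
D >= 0, so the roots are real: z = (-b +/- sqrt(D)) / (2a) = (-0.918 +/- 0.564556) / (0.262).
  z_1 = (-0.918 + 0.564556) / (0.262) = -1.349,   |z_1| = 1.349.
  z_2 = (-0.918 - 0.564556) / (0.262) = -5.6586,   |z_2| = 5.6586.
Moduli of all roots: 1.3490, 5.6586.
All moduli strictly greater than 1? Yes.
Verdict: Stationary.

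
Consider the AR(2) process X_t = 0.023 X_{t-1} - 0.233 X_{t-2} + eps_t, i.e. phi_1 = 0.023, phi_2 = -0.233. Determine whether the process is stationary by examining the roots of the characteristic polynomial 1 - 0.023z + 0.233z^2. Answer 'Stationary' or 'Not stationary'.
\text{Stationary}

The AR(p) characteristic polynomial is P(z) = 1 - 0.023z + 0.233z^2.
Stationarity requires all roots to lie outside the unit circle, i.e. |z| > 1 for every root.
Set 1 + (-0.023) z + (0.233) z^2 = 0, i.e. a z^2 + b z + c = 0 with a = 0.233, b = -0.023, c = 1.
Discriminant D = b^2 - 4ac = (-0.023)^2 - 4*(0.233)*1 = 0.000529 - (0.932) = -0.931471.
D < 0, so the roots are the complex-conjugate pair z = (-b +/- i sqrt(-D)) / (2a) = 0.0494 +/- 2.0711i.
For a conjugate pair |z|^2 = z * conj(z) = (product of roots) = c/a = 1/(0.233) = 4.291845, so |z| = sqrt(4.291845) = 2.0717 for both roots.
Moduli of all roots: 2.0717, 2.0717.
All moduli strictly greater than 1? Yes.
Verdict: Stationary.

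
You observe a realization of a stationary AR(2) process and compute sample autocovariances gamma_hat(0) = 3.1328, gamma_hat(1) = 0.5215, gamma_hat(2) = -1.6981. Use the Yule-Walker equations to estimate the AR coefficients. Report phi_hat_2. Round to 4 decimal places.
\hat\phi_{2} = -0.5860

The Yule-Walker equations for an AR(p) process read, in matrix form,
  Gamma_p phi = r_p,   with   (Gamma_p)_{ij} = gamma(|i - j|),
                       (r_p)_i = gamma(i),   i,j = 1..p.
Substitute the sample gammas (Toeplitz matrix and right-hand side of size 2):
  Gamma_p = [[3.1328, 0.5215], [0.5215, 3.1328]]
  r_p     = [0.5215, -1.6981]
Written out:
  3.1328 phi_1 + 0.5215 phi_2 = 0.5215
  0.5215 phi_1 + 3.1328 phi_2 = -1.6981
Solve by Cramer's rule:
  det = gamma(0)^2 - gamma(1)^2 = (3.1328)^2 - (0.5215)^2 = 9.81443584 - 0.27196225 = 9.54247359
  phi_hat_1 = [gamma(1) gamma(0) - gamma(1) gamma(2)] / det = [(0.5215)(3.1328) - (0.5215)(-1.6981)] / 9.54247359 = 2.51931435 / 9.54247359 = 0.264
  phi_hat_2 = [gamma(0) gamma(2) - gamma(1)^2] / det = [(3.1328)(-1.6981) - (0.5215)^2] / 9.54247359 = -5.59176993 / 9.54247359 = -0.586
So phi_hat = [0.2640, -0.5860].
Therefore phi_hat_2 = -0.5860.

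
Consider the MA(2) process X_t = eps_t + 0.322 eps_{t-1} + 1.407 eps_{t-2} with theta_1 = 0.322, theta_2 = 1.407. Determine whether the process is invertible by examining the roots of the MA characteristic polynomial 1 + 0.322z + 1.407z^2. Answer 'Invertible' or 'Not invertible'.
\text{Not invertible}

The MA(q) characteristic polynomial is P(z) = 1 + 0.322z + 1.407z^2.
Invertibility requires all roots to lie outside the unit circle, i.e. |z| > 1 for every root.
Set 1 + (0.322) z + (1.407) z^2 = 0, i.e. a z^2 + b z + c = 0 with a = 1.407, b = 0.322, c = 1.
Discriminant D = b^2 - 4ac = (0.322)^2 - 4*(1.407)*1 = 0.103684 - (5.628) = -5.524316.
D < 0, so the roots are the complex-conjugate pair z = (-b +/- i sqrt(-D)) / (2a) = -0.1144 +/- 0.8352i.
For a conjugate pair |z|^2 = z * conj(z) = (product of roots) = c/a = 1/(1.407) = 0.710732, so |z| = sqrt(0.710732) = 0.843 for both roots.
Moduli of all roots: 0.8430, 0.8430.
All moduli strictly greater than 1? No.
Verdict: Not invertible.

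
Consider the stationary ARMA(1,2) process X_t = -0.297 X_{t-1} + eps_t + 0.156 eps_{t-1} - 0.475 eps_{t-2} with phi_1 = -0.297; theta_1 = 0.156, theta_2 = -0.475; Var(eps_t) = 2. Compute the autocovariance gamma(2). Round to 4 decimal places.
\gamma(2) = -0.8662

Multiply the model equation by X_{t-k} and take expectations. With theta_0 = psi_0 = 1 and psi_j the MA(infinity) weights, this gives
  gamma(k) - sum_i phi_i gamma(k-i) = c_k,
  c_k = sigma^2 * sum_{j=k..q} theta_j psi_{j-k}   (c_k = 0 for k > q),
using gamma(-m) = gamma(m).
psi-weights needed (psi_j = theta_j + sum_i phi_i psi_{j-i}):
  psi_1 = theta_1 + phi_1 = 0.156 + (-0.297) = -0.141
  psi_2 = theta_2 + phi_1 psi_1 = -0.475 + (-0.297)(-0.141) = -0.433123
Right-hand sides:
  c_0 = sigma^2 (1 + theta_1 psi_1 + theta_2 psi_2) = 2 * (1 + (0.156)(-0.141) + (-0.475)(-0.433123)) = 2 * 1.183737 = 2.367475
  c_1 = sigma^2 (theta_1 + theta_2 psi_1) = 2 * (0.156 + (-0.475)(-0.141)) = 0.44595
  c_2 = sigma^2 theta_2 = 2 * (-0.475) = -0.95
Equations for k = 0 and k = 1 (AR order 1):
  gamma(0) = phi_1 gamma(1) + c_0
  gamma(1) = phi_1 gamma(0) + c_1
Substituting the second into the first: gamma(0) (1 - phi_1^2) = c_0 + phi_1 c_1, so
  gamma(0) = (c_0 + phi_1 c_1) / (1 - phi_1^2) = (2.367475 + (-0.297)(0.44595)) / (1 - (-0.297)^2) = 2.235028 / 0.911791 = 2.45125.
  gamma(1) = phi_1 gamma(0) + c_1 = (-0.297)(2.45125) + (0.44595) = -0.282071.
For k = 2: gamma(2) = phi_1 gamma(1) + c_2
  = (-0.297)(-0.282071) + (-0.95) = -0.866225.
Therefore gamma(2) = -0.8662 (to 4 decimal places).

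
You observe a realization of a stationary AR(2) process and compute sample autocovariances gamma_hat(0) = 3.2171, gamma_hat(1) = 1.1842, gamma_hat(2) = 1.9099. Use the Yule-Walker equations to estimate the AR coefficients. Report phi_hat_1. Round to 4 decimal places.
\hat\phi_{1} = 0.1730

The Yule-Walker equations for an AR(p) process read, in matrix form,
  Gamma_p phi = r_p,   with   (Gamma_p)_{ij} = gamma(|i - j|),
                       (r_p)_i = gamma(i),   i,j = 1..p.
Substitute the sample gammas (Toeplitz matrix and right-hand side of size 2):
  Gamma_p = [[3.2171, 1.1842], [1.1842, 3.2171]]
  r_p     = [1.1842, 1.9099]
Written out:
  3.2171 phi_1 + 1.1842 phi_2 = 1.1842
  1.1842 phi_1 + 3.2171 phi_2 = 1.9099
Solve by Cramer's rule:
  det = gamma(0)^2 - gamma(1)^2 = (3.2171)^2 - (1.1842)^2 = 10.34973241 - 1.40232964 = 8.94740277
  phi_hat_1 = [gamma(1) gamma(0) - gamma(1) gamma(2)] / det = [(1.1842)(3.2171) - (1.1842)(1.9099)] / 8.94740277 = 1.54798624 / 8.94740277 = 0.173
  phi_hat_2 = [gamma(0) gamma(2) - gamma(1)^2] / det = [(3.2171)(1.9099) - (1.1842)^2] / 8.94740277 = 4.74200965 / 8.94740277 = 0.53
So phi_hat = [0.1730, 0.5300].
Therefore phi_hat_1 = 0.1730.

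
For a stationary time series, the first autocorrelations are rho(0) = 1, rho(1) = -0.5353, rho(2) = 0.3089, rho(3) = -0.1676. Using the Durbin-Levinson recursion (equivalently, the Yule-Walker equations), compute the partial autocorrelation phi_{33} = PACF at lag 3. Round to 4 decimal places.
\phi_{33} = 0.0131

The PACF at lag k is phi_{kk}, the last component of the solution
to the Yule-Walker system G_k phi = r_k where
  (G_k)_{ij} = rho(|i - j|), (r_k)_i = rho(i), i,j = 1..k.
Equivalently, Durbin-Levinson gives phi_{kk} iteratively:
  phi_{11} = rho(1)
  phi_{kk} = [rho(k) - sum_{j=1..k-1} phi_{k-1,j} rho(k-j)]
            / [1 - sum_{j=1..k-1} phi_{k-1,j} rho(j)],
  phi_{k,j} = phi_{k-1,j} - phi_{kk} phi_{k-1,k-j},  j = 1..k-1.
Step k = 1:
  phi_11 = rho(1) = -0.5353.
Step k = 2:
  phi_22 = [rho(2) - phi_11 rho(1)] / [1 - phi_11 rho(1)] = [0.3089 - (-0.5353)(-0.5353)] / [1 - (-0.5353)(-0.5353)]
         = 0.02235391 / 0.71345391 = 0.031332.
  Update: phi_21 = phi_11 - phi_22 phi_11 = -0.5353 - (0.031332)(-0.5353) = -0.518528.
Step k = 3:
  phi_33 = [rho(3) - phi_21 rho(2) - phi_22 rho(1)] / [1 - phi_21 rho(1) - phi_22 rho(2)]
    numerator   = -0.1676 - (-0.518528)(0.3089) - (0.031332)(-0.5353) = 0.0093453
    denominator = 1 - (-0.518528)(-0.5353) - (0.031332)(0.3089) = 0.71275352
  phi_33 = 0.0093453 / 0.71275352 = 0.0131.
Therefore phi_{33} = 0.0131.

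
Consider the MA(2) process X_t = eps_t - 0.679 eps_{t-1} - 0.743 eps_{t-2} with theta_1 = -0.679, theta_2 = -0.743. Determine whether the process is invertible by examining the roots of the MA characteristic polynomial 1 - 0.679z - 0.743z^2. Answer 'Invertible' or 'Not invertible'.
\text{Not invertible}

The MA(q) characteristic polynomial is P(z) = 1 - 0.679z - 0.743z^2.
Invertibility requires all roots to lie outside the unit circle, i.e. |z| > 1 for every root.
Set 1 + (-0.679) z + (-0.743) z^2 = 0, i.e. a z^2 + b z + c = 0 with a = -0.743, b = -0.679, c = 1.
Discriminant D = b^2 - 4ac = (-0.679)^2 - 4*(-0.743)*1 = 0.461041 - (-2.972) = 3.433041.
D >= 0, so the roots are real: z = (-b +/- sqrt(D)) / (2a) = (0.679 +/- 1.852847) / (-1.486).
  z_1 = (0.679 + 1.852847) / (-1.486) = -1.7038,   |z_1| = 1.7038.
  z_2 = (0.679 - 1.852847) / (-1.486) = 0.7899,   |z_2| = 0.7899.
Moduli of all roots: 1.7038, 0.7899.
All moduli strictly greater than 1? No.
Verdict: Not invertible.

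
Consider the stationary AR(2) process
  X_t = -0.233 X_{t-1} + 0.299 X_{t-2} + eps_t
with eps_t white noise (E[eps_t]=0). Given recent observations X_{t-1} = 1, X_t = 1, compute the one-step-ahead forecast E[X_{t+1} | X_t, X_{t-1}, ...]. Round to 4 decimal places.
E[X_{t+1} \mid \mathcal F_t] = 0.0660

For an AR(p) model X_t = c + sum_i phi_i X_{t-i} + eps_t, the
one-step-ahead conditional mean is
  E[X_{t+1} | X_t, ...] = c + sum_i phi_i X_{t+1-i}.
Substitute known values:
  E[X_{t+1} | ...] = (-0.233) * (1) + (0.299) * (1)
                   = 0.0660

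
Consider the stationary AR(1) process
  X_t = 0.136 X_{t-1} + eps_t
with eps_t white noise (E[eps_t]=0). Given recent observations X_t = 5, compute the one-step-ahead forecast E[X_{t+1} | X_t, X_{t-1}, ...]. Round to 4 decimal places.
E[X_{t+1} \mid \mathcal F_t] = 0.6800

For an AR(p) model X_t = c + sum_i phi_i X_{t-i} + eps_t, the
one-step-ahead conditional mean is
  E[X_{t+1} | X_t, ...] = c + sum_i phi_i X_{t+1-i}.
Substitute known values:
  E[X_{t+1} | ...] = (0.136) * (5)
                   = 0.6800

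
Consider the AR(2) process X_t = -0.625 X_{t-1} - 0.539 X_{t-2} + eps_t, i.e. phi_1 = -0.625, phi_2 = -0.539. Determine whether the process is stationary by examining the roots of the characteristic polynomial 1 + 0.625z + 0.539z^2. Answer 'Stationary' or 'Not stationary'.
\text{Stationary}

The AR(p) characteristic polynomial is P(z) = 1 + 0.625z + 0.539z^2.
Stationarity requires all roots to lie outside the unit circle, i.e. |z| > 1 for every root.
Set 1 + (0.625) z + (0.539) z^2 = 0, i.e. a z^2 + b z + c = 0 with a = 0.539, b = 0.625, c = 1.
Discriminant D = b^2 - 4ac = (0.625)^2 - 4*(0.539)*1 = 0.390625 - (2.156) = -1.765375.
D < 0, so the roots are the complex-conjugate pair z = (-b +/- i sqrt(-D)) / (2a) = -0.5798 +/- 1.2325i.
For a conjugate pair |z|^2 = z * conj(z) = (product of roots) = c/a = 1/(0.539) = 1.855288, so |z| = sqrt(1.855288) = 1.3621 for both roots.
Moduli of all roots: 1.3621, 1.3621.
All moduli strictly greater than 1? Yes.
Verdict: Stationary.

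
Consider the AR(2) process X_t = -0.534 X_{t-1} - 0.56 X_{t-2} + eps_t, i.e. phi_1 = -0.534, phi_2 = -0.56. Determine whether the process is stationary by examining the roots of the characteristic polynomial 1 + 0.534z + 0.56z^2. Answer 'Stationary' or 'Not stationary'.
\text{Stationary}

The AR(p) characteristic polynomial is P(z) = 1 + 0.534z + 0.56z^2.
Stationarity requires all roots to lie outside the unit circle, i.e. |z| > 1 for every root.
Set 1 + (0.534) z + (0.56) z^2 = 0, i.e. a z^2 + b z + c = 0 with a = 0.56, b = 0.534, c = 1.
Discriminant D = b^2 - 4ac = (0.534)^2 - 4*(0.56)*1 = 0.285156 - (2.24) = -1.954844.
D < 0, so the roots are the complex-conjugate pair z = (-b +/- i sqrt(-D)) / (2a) = -0.4768 +/- 1.2484i.
For a conjugate pair |z|^2 = z * conj(z) = (product of roots) = c/a = 1/(0.56) = 1.785714, so |z| = sqrt(1.785714) = 1.3363 for both roots.
Moduli of all roots: 1.3363, 1.3363.
All moduli strictly greater than 1? Yes.
Verdict: Stationary.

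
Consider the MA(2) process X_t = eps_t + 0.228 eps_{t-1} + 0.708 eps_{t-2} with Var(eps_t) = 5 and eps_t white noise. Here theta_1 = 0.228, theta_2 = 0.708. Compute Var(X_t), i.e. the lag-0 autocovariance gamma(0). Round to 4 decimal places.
\gamma(0) = 7.7662

For an MA(q) process X_t = eps_t + sum_i theta_i eps_{t-i} with
Var(eps_t) = sigma^2, the variance is
  gamma(0) = sigma^2 * (1 + sum_i theta_i^2).
  sum_i theta_i^2 = (0.228)^2 + (0.708)^2 = 0.051984 + 0.501264 = 0.553248.
  gamma(0) = 5 * (1 + 0.553248) = 5 * 1.553248 = 7.76624, which rounds to 7.7662.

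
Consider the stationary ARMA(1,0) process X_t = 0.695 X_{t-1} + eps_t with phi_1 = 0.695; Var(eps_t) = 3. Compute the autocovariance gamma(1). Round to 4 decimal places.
\gamma(1) = 4.0331

Multiply the model equation by X_{t-k} and take expectations. With theta_0 = psi_0 = 1 and psi_j the MA(infinity) weights, this gives
  gamma(k) - sum_i phi_i gamma(k-i) = c_k,
  c_k = sigma^2 * sum_{j=k..q} theta_j psi_{j-k}   (c_k = 0 for k > q),
using gamma(-m) = gamma(m).
Pure AR (q = 0): c_0 = sigma^2 = 3, c_k = 0 for k >= 1.
Equations for k = 0 and k = 1 (AR order 1):
  gamma(0) = phi_1 gamma(1) + c_0
  gamma(1) = phi_1 gamma(0) + c_1
Substituting the second into the first: gamma(0) (1 - phi_1^2) = c_0 + phi_1 c_1, so
  gamma(0) = c_0 / (1 - phi_1^2) = 3 / (1 - (0.695)^2) = 3 / 0.516975 = 5.802989.
  gamma(1) = phi_1 gamma(0) = (0.695)(5.802989) = 4.033077.
Therefore gamma(1) = 4.0331 (to 4 decimal places).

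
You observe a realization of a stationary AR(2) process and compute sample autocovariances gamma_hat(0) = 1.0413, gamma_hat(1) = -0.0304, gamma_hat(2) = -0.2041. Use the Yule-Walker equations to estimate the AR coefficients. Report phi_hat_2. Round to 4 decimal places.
\hat\phi_{2} = -0.1970

The Yule-Walker equations for an AR(p) process read, in matrix form,
  Gamma_p phi = r_p,   with   (Gamma_p)_{ij} = gamma(|i - j|),
                       (r_p)_i = gamma(i),   i,j = 1..p.
Substitute the sample gammas (Toeplitz matrix and right-hand side of size 2):
  Gamma_p = [[1.0413, -0.0304], [-0.0304, 1.0413]]
  r_p     = [-0.0304, -0.2041]
Written out:
  1.0413 phi_1 - 0.0304 phi_2 = -0.0304
  -0.0304 phi_1 + 1.0413 phi_2 = -0.2041
Solve by Cramer's rule:
  det = gamma(0)^2 - gamma(1)^2 = (1.0413)^2 - (-0.0304)^2 = 1.08430569 - 0.00092416 = 1.08338153
  phi_hat_1 = [gamma(1) gamma(0) - gamma(1) gamma(2)] / det = [(-0.0304)(1.0413) - (-0.0304)(-0.2041)] / 1.08338153 = -0.03786016 / 1.08338153 = -0.0349
  phi_hat_2 = [gamma(0) gamma(2) - gamma(1)^2] / det = [(1.0413)(-0.2041) - (-0.0304)^2] / 1.08338153 = -0.21345349 / 1.08338153 = -0.197
So phi_hat = [-0.0349, -0.1970].
Therefore phi_hat_2 = -0.1970.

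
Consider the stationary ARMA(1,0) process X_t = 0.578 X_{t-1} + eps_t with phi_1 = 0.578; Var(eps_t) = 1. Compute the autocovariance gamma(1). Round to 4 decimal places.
\gamma(1) = 0.8680

Multiply the model equation by X_{t-k} and take expectations. With theta_0 = psi_0 = 1 and psi_j the MA(infinity) weights, this gives
  gamma(k) - sum_i phi_i gamma(k-i) = c_k,
  c_k = sigma^2 * sum_{j=k..q} theta_j psi_{j-k}   (c_k = 0 for k > q),
using gamma(-m) = gamma(m).
Pure AR (q = 0): c_0 = sigma^2 = 1, c_k = 0 for k >= 1.
Equations for k = 0 and k = 1 (AR order 1):
  gamma(0) = phi_1 gamma(1) + c_0
  gamma(1) = phi_1 gamma(0) + c_1
Substituting the second into the first: gamma(0) (1 - phi_1^2) = c_0 + phi_1 c_1, so
  gamma(0) = c_0 / (1 - phi_1^2) = 1 / (1 - (0.578)^2) = 1 / 0.665916 = 1.501691.
  gamma(1) = phi_1 gamma(0) = (0.578)(1.501691) = 0.867977.
Therefore gamma(1) = 0.8680 (to 4 decimal places).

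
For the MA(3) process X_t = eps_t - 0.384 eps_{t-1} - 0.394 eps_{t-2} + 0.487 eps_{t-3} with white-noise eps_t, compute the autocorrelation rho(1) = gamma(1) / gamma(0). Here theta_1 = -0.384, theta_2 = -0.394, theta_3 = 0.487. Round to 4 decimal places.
\rho(1) = -0.2757

For an MA(q) process with theta_0 = 1, the autocovariance is
  gamma(k) = sigma^2 * sum_{i=0..q-k} theta_i * theta_{i+k},
and rho(k) = gamma(k) / gamma(0). Sigma^2 cancels.
  numerator   = (1)*(-0.384) + (-0.384)*(-0.394) + (-0.394)*(0.487) = -0.424582.
  denominator = (1)^2 + (-0.384)^2 + (-0.394)^2 + (0.487)^2 = 1.539861.
  rho(1) = -0.424582 / 1.539861 = -0.2757.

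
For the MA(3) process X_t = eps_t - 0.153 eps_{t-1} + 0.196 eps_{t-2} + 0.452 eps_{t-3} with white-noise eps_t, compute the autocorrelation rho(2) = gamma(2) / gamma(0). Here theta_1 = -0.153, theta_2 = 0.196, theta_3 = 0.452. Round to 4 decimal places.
\rho(2) = 0.1002

For an MA(q) process with theta_0 = 1, the autocovariance is
  gamma(k) = sigma^2 * sum_{i=0..q-k} theta_i * theta_{i+k},
and rho(k) = gamma(k) / gamma(0). Sigma^2 cancels.
  numerator   = (1)*(0.196) + (-0.153)*(0.452) = 0.126844.
  denominator = (1)^2 + (-0.153)^2 + (0.196)^2 + (0.452)^2 = 1.266129.
  rho(2) = 0.126844 / 1.266129 = 0.1002.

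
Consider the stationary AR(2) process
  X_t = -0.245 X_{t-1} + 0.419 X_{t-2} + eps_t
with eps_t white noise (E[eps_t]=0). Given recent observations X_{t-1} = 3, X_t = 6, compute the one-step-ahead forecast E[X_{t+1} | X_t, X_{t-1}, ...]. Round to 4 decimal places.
E[X_{t+1} \mid \mathcal F_t] = -0.2130

For an AR(p) model X_t = c + sum_i phi_i X_{t-i} + eps_t, the
one-step-ahead conditional mean is
  E[X_{t+1} | X_t, ...] = c + sum_i phi_i X_{t+1-i}.
Substitute known values:
  E[X_{t+1} | ...] = (-0.245) * (6) + (0.419) * (3)
                   = -0.2130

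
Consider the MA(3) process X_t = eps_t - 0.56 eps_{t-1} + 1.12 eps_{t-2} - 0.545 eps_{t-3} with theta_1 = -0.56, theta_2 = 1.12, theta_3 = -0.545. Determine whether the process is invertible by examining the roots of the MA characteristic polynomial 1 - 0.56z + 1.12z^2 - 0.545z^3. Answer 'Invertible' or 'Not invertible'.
\text{Not invertible}

The MA(q) characteristic polynomial is P(z) = 1 - 0.56z + 1.12z^2 - 0.545z^3.
Invertibility requires all roots to lie outside the unit circle, i.e. |z| > 1 for every root.
Degree 3: look for a simple real root z0 first, then factor out (1 - z/z0) and solve the remaining quadratic.
Testing z0 = 2: P(2) = 1 + (-0.56)(2) + (1.12)(2)^2 + (-0.545)(2)^3
  = 1 + (-1.12) + (4.48) + (-4.36) = 0.  So z_0 = 2 is a root, |z_0| = 2.
Divide out the factor (1 - 0.5 z) = (1 - z/z0) (since 1/z0 = 0.5):
  P(z) = (1 - 0.5 z)(1 + (-0.06) z + (1.09) z^2)
  [check: z-coef -0.06 - (0.5) = -0.56; z^2-coef 1.09 - (0.5)(-0.06) = 1.12; z^3-coef -(0.5)(1.09) = -0.545.]
Remaining roots from the quadratic factor 1 + (-0.06) z + (1.09) z^2:
  Set 1 + (-0.06) z + (1.09) z^2 = 0, i.e. a z^2 + b z + c = 0 with a = 1.09, b = -0.06, c = 1.
  Discriminant D = b^2 - 4ac = (-0.06)^2 - 4*(1.09)*1 = 0.0036 - (4.36) = -4.3564.
  D < 0, so the roots are the complex-conjugate pair z = (-b +/- i sqrt(-D)) / (2a) = 0.0275 +/- 0.9574i.
  For a conjugate pair |z|^2 = z * conj(z) = (product of roots) = c/a = 1/(1.09) = 0.917431, so |z| = sqrt(0.917431) = 0.9578 for both roots.
Moduli of all roots: 2.0000, 0.9578, 0.9578.
All moduli strictly greater than 1? No.
Verdict: Not invertible.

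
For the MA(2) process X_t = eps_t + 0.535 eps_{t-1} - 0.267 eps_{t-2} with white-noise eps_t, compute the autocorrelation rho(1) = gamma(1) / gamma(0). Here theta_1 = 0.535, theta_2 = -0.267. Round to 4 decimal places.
\rho(1) = 0.2889

For an MA(q) process with theta_0 = 1, the autocovariance is
  gamma(k) = sigma^2 * sum_{i=0..q-k} theta_i * theta_{i+k},
and rho(k) = gamma(k) / gamma(0). Sigma^2 cancels.
  numerator   = (1)*(0.535) + (0.535)*(-0.267) = 0.392155.
  denominator = (1)^2 + (0.535)^2 + (-0.267)^2 = 1.357514.
  rho(1) = 0.392155 / 1.357514 = 0.2889.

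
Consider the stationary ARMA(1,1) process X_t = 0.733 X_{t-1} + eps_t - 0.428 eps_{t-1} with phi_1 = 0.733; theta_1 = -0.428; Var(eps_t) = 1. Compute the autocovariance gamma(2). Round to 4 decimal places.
\gamma(2) = 0.3316

Multiply the model equation by X_{t-k} and take expectations. With theta_0 = psi_0 = 1 and psi_j the MA(infinity) weights, this gives
  gamma(k) - sum_i phi_i gamma(k-i) = c_k,
  c_k = sigma^2 * sum_{j=k..q} theta_j psi_{j-k}   (c_k = 0 for k > q),
using gamma(-m) = gamma(m).
psi-weights needed (psi_j = theta_j + sum_i phi_i psi_{j-i}):
  psi_1 = theta_1 + phi_1 = -0.428 + (0.733) = 0.305
Right-hand sides:
  c_0 = sigma^2 (1 + theta_1 psi_1) = 1 * (1 + (-0.428)(0.305)) = 1 * 0.86946 = 0.86946
  c_1 = sigma^2 theta_1 = 1 * (-0.428) = -0.428
  c_2 = 0
Equations for k = 0 and k = 1 (AR order 1):
  gamma(0) = phi_1 gamma(1) + c_0
  gamma(1) = phi_1 gamma(0) + c_1
Substituting the second into the first: gamma(0) (1 - phi_1^2) = c_0 + phi_1 c_1, so
  gamma(0) = (c_0 + phi_1 c_1) / (1 - phi_1^2) = (0.86946 + (0.733)(-0.428)) / (1 - (0.733)^2) = 0.555736 / 0.462711 = 1.201043.
  gamma(1) = phi_1 gamma(0) + c_1 = (0.733)(1.201043) + (-0.428) = 0.452365.
For k = 2 (> q): gamma(2) = phi_1 gamma(1) = (0.733)(0.452365) = 0.331583.
Therefore gamma(2) = 0.3316 (to 4 decimal places).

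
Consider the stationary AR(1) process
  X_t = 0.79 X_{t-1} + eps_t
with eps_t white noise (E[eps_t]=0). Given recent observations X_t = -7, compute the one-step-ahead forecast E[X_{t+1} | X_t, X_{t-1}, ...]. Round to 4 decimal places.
E[X_{t+1} \mid \mathcal F_t] = -5.5300

For an AR(p) model X_t = c + sum_i phi_i X_{t-i} + eps_t, the
one-step-ahead conditional mean is
  E[X_{t+1} | X_t, ...] = c + sum_i phi_i X_{t+1-i}.
Substitute known values:
  E[X_{t+1} | ...] = (0.79) * (-7)
                   = -5.5300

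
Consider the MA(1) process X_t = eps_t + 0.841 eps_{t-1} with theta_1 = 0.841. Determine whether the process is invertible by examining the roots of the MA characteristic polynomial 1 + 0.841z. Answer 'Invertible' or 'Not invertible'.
\text{Invertible}

The MA(q) characteristic polynomial is P(z) = 1 + 0.841z.
Invertibility requires all roots to lie outside the unit circle, i.e. |z| > 1 for every root.
This is linear in z: 1 + (0.841) z = 0  =>  z = -1/(0.841) = -1.189061,  |z| = 1.189061.
Moduli of all roots: 1.1891.
All moduli strictly greater than 1? Yes.
Verdict: Invertible.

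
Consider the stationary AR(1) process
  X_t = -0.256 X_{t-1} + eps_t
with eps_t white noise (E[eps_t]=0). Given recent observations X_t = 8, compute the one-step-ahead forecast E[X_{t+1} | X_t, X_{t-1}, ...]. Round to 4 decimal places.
E[X_{t+1} \mid \mathcal F_t] = -2.0480

For an AR(p) model X_t = c + sum_i phi_i X_{t-i} + eps_t, the
one-step-ahead conditional mean is
  E[X_{t+1} | X_t, ...] = c + sum_i phi_i X_{t+1-i}.
Substitute known values:
  E[X_{t+1} | ...] = (-0.256) * (8)
                   = -2.0480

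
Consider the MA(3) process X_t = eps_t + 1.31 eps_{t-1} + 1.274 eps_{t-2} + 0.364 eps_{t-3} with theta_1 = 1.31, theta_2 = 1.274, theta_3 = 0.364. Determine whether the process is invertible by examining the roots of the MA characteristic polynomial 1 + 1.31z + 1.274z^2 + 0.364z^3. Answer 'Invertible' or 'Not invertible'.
\text{Invertible}

The MA(q) characteristic polynomial is P(z) = 1 + 1.31z + 1.274z^2 + 0.364z^3.
Invertibility requires all roots to lie outside the unit circle, i.e. |z| > 1 for every root.
Degree 3: look for a simple real root z0 first, then factor out (1 - z/z0) and solve the remaining quadratic.
Testing z0 = -2.5: P(-2.5) = 1 + (1.31)(-2.5) + (1.274)(-2.5)^2 + (0.364)(-2.5)^3
  = 1 + (-3.275) + (7.9625) + (-5.6875) = 0.  So z_0 = -2.5 is a root, |z_0| = 2.5.
Divide out the factor (1 + 0.4 z) = (1 - z/z0) (since 1/z0 = -0.4):
  P(z) = (1 + 0.4 z)(1 + (0.91) z + (0.91) z^2)
  [check: z-coef 0.91 - (-0.4) = 1.31; z^2-coef 0.91 - (-0.4)(0.91) = 1.274; z^3-coef -(-0.4)(0.91) = 0.364.]
Remaining roots from the quadratic factor 1 + (0.91) z + (0.91) z^2:
  Set 1 + (0.91) z + (0.91) z^2 = 0, i.e. a z^2 + b z + c = 0 with a = 0.91, b = 0.91, c = 1.
  Discriminant D = b^2 - 4ac = (0.91)^2 - 4*(0.91)*1 = 0.8281 - (3.64) = -2.8119.
  D < 0, so the roots are the complex-conjugate pair z = (-b +/- i sqrt(-D)) / (2a) = -0.5 +/- 0.9214i.
  For a conjugate pair |z|^2 = z * conj(z) = (product of roots) = c/a = 1/(0.91) = 1.098901, so |z| = sqrt(1.098901) = 1.0483 for both roots.
Moduli of all roots: 2.5000, 1.0483, 1.0483.
All moduli strictly greater than 1? Yes.
Verdict: Invertible.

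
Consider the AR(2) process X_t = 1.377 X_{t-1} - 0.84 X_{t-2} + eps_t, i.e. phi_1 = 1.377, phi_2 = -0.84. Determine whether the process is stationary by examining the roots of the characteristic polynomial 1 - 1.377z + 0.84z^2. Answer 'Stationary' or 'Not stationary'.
\text{Stationary}

The AR(p) characteristic polynomial is P(z) = 1 - 1.377z + 0.84z^2.
Stationarity requires all roots to lie outside the unit circle, i.e. |z| > 1 for every root.
Set 1 + (-1.377) z + (0.84) z^2 = 0, i.e. a z^2 + b z + c = 0 with a = 0.84, b = -1.377, c = 1.
Discriminant D = b^2 - 4ac = (-1.377)^2 - 4*(0.84)*1 = 1.896129 - (3.36) = -1.463871.
D < 0, so the roots are the complex-conjugate pair z = (-b +/- i sqrt(-D)) / (2a) = 0.8196 +/- 0.7202i.
For a conjugate pair |z|^2 = z * conj(z) = (product of roots) = c/a = 1/(0.84) = 1.190476, so |z| = sqrt(1.190476) = 1.0911 for both roots.
Moduli of all roots: 1.0911, 1.0911.
All moduli strictly greater than 1? Yes.
Verdict: Stationary.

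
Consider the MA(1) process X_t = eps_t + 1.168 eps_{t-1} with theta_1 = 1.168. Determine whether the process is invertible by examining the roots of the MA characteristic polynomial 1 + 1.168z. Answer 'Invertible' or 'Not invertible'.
\text{Not invertible}

The MA(q) characteristic polynomial is P(z) = 1 + 1.168z.
Invertibility requires all roots to lie outside the unit circle, i.e. |z| > 1 for every root.
This is linear in z: 1 + (1.168) z = 0  =>  z = -1/(1.168) = -0.856164,  |z| = 0.856164.
Moduli of all roots: 0.8562.
All moduli strictly greater than 1? No.
Verdict: Not invertible.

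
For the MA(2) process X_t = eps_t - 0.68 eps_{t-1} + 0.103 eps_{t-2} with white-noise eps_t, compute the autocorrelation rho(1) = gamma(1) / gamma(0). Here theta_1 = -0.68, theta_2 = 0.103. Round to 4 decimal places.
\rho(1) = -0.5092

For an MA(q) process with theta_0 = 1, the autocovariance is
  gamma(k) = sigma^2 * sum_{i=0..q-k} theta_i * theta_{i+k},
and rho(k) = gamma(k) / gamma(0). Sigma^2 cancels.
  numerator   = (1)*(-0.68) + (-0.68)*(0.103) = -0.75004.
  denominator = (1)^2 + (-0.68)^2 + (0.103)^2 = 1.473009.
  rho(1) = -0.75004 / 1.473009 = -0.5092.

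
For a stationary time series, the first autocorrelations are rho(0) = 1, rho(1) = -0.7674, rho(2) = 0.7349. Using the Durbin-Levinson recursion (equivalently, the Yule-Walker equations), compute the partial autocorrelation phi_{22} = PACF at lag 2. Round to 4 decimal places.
\phi_{22} = 0.3551

The PACF at lag k is phi_{kk}, the last component of the solution
to the Yule-Walker system G_k phi = r_k where
  (G_k)_{ij} = rho(|i - j|), (r_k)_i = rho(i), i,j = 1..k.
Equivalently, Durbin-Levinson gives phi_{kk} iteratively:
  phi_{11} = rho(1)
  phi_{kk} = [rho(k) - sum_{j=1..k-1} phi_{k-1,j} rho(k-j)]
            / [1 - sum_{j=1..k-1} phi_{k-1,j} rho(j)],
  phi_{k,j} = phi_{k-1,j} - phi_{kk} phi_{k-1,k-j},  j = 1..k-1.
Step k = 1:
  phi_11 = rho(1) = -0.7674.
Step k = 2:
  phi_22 = [rho(2) - phi_11 rho(1)] / [1 - phi_11 rho(1)] = [0.7349 - (-0.7674)(-0.7674)] / [1 - (-0.7674)(-0.7674)]
         = 0.14599724 / 0.41109724 = 0.3551.
Therefore phi_{22} = 0.3551.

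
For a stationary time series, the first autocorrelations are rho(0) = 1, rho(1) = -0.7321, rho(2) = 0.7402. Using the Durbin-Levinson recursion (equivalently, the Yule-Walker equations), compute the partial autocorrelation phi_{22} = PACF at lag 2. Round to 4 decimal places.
\phi_{22} = 0.4401

The PACF at lag k is phi_{kk}, the last component of the solution
to the Yule-Walker system G_k phi = r_k where
  (G_k)_{ij} = rho(|i - j|), (r_k)_i = rho(i), i,j = 1..k.
Equivalently, Durbin-Levinson gives phi_{kk} iteratively:
  phi_{11} = rho(1)
  phi_{kk} = [rho(k) - sum_{j=1..k-1} phi_{k-1,j} rho(k-j)]
            / [1 - sum_{j=1..k-1} phi_{k-1,j} rho(j)],
  phi_{k,j} = phi_{k-1,j} - phi_{kk} phi_{k-1,k-j},  j = 1..k-1.
Step k = 1:
  phi_11 = rho(1) = -0.7321.
Step k = 2:
  phi_22 = [rho(2) - phi_11 rho(1)] / [1 - phi_11 rho(1)] = [0.7402 - (-0.7321)(-0.7321)] / [1 - (-0.7321)(-0.7321)]
         = 0.20422959 / 0.46402959 = 0.4401.
Therefore phi_{22} = 0.4401.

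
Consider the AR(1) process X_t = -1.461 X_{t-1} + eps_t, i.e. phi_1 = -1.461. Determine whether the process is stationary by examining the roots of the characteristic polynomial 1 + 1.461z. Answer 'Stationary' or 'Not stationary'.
\text{Not stationary}

The AR(p) characteristic polynomial is P(z) = 1 + 1.461z.
Stationarity requires all roots to lie outside the unit circle, i.e. |z| > 1 for every root.
This is linear in z: 1 + (1.461) z = 0  =>  z = -1/(1.461) = -0.684463,  |z| = 0.684463.
Moduli of all roots: 0.6845.
All moduli strictly greater than 1? No.
Verdict: Not stationary.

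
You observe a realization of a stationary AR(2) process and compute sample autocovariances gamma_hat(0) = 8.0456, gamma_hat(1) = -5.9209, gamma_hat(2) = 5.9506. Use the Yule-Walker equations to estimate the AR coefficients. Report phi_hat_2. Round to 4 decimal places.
\hat\phi_{2} = 0.4320

The Yule-Walker equations for an AR(p) process read, in matrix form,
  Gamma_p phi = r_p,   with   (Gamma_p)_{ij} = gamma(|i - j|),
                       (r_p)_i = gamma(i),   i,j = 1..p.
Substitute the sample gammas (Toeplitz matrix and right-hand side of size 2):
  Gamma_p = [[8.0456, -5.9209], [-5.9209, 8.0456]]
  r_p     = [-5.9209, 5.9506]
Written out:
  8.0456 phi_1 - 5.9209 phi_2 = -5.9209
  -5.9209 phi_1 + 8.0456 phi_2 = 5.9506
Solve by Cramer's rule:
  det = gamma(0)^2 - gamma(1)^2 = (8.0456)^2 - (-5.9209)^2 = 64.73167936 - 35.05705681 = 29.67462255
  phi_hat_1 = [gamma(1) gamma(0) - gamma(1) gamma(2)] / det = [(-5.9209)(8.0456) - (-5.9209)(5.9506)] / 29.67462255 = -12.4042855 / 29.67462255 = -0.418
  phi_hat_2 = [gamma(0) gamma(2) - gamma(1)^2] / det = [(8.0456)(5.9506) - (-5.9209)^2] / 29.67462255 = 12.81909055 / 29.67462255 = 0.432
So phi_hat = [-0.4180, 0.4320].
Therefore phi_hat_2 = 0.4320.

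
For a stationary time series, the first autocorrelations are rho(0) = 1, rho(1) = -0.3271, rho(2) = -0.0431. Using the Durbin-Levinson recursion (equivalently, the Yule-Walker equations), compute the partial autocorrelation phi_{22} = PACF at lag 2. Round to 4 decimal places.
\phi_{22} = -0.1681

The PACF at lag k is phi_{kk}, the last component of the solution
to the Yule-Walker system G_k phi = r_k where
  (G_k)_{ij} = rho(|i - j|), (r_k)_i = rho(i), i,j = 1..k.
Equivalently, Durbin-Levinson gives phi_{kk} iteratively:
  phi_{11} = rho(1)
  phi_{kk} = [rho(k) - sum_{j=1..k-1} phi_{k-1,j} rho(k-j)]
            / [1 - sum_{j=1..k-1} phi_{k-1,j} rho(j)],
  phi_{k,j} = phi_{k-1,j} - phi_{kk} phi_{k-1,k-j},  j = 1..k-1.
Step k = 1:
  phi_11 = rho(1) = -0.3271.
Step k = 2:
  phi_22 = [rho(2) - phi_11 rho(1)] / [1 - phi_11 rho(1)] = [-0.0431 - (-0.3271)(-0.3271)] / [1 - (-0.3271)(-0.3271)]
         = -0.15009441 / 0.89300559 = -0.1681.
Therefore phi_{22} = -0.1681.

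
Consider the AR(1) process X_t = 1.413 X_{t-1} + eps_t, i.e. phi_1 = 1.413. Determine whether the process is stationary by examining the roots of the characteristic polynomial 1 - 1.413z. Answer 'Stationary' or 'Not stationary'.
\text{Not stationary}

The AR(p) characteristic polynomial is P(z) = 1 - 1.413z.
Stationarity requires all roots to lie outside the unit circle, i.e. |z| > 1 for every root.
This is linear in z: 1 + (-1.413) z = 0  =>  z = -1/(-1.413) = 0.707714,  |z| = 0.707714.
Moduli of all roots: 0.7077.
All moduli strictly greater than 1? No.
Verdict: Not stationary.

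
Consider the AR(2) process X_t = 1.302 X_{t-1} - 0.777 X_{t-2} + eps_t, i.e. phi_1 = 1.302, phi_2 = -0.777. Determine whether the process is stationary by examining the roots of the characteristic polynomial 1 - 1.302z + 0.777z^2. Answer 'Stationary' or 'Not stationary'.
\text{Stationary}

The AR(p) characteristic polynomial is P(z) = 1 - 1.302z + 0.777z^2.
Stationarity requires all roots to lie outside the unit circle, i.e. |z| > 1 for every root.
Set 1 + (-1.302) z + (0.777) z^2 = 0, i.e. a z^2 + b z + c = 0 with a = 0.777, b = -1.302, c = 1.
Discriminant D = b^2 - 4ac = (-1.302)^2 - 4*(0.777)*1 = 1.695204 - (3.108) = -1.412796.
D < 0, so the roots are the complex-conjugate pair z = (-b +/- i sqrt(-D)) / (2a) = 0.8378 +/- 0.7649i.
For a conjugate pair |z|^2 = z * conj(z) = (product of roots) = c/a = 1/(0.777) = 1.287001, so |z| = sqrt(1.287001) = 1.1345 for both roots.
Moduli of all roots: 1.1345, 1.1345.
All moduli strictly greater than 1? Yes.
Verdict: Stationary.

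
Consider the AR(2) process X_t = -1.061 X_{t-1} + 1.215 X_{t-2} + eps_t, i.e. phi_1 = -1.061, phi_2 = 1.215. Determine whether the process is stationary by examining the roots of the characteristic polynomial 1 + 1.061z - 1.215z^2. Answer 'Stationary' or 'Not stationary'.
\text{Not stationary}

The AR(p) characteristic polynomial is P(z) = 1 + 1.061z - 1.215z^2.
Stationarity requires all roots to lie outside the unit circle, i.e. |z| > 1 for every root.
Set 1 + (1.061) z + (-1.215) z^2 = 0, i.e. a z^2 + b z + c = 0 with a = -1.215, b = 1.061, c = 1.
Discriminant D = b^2 - 4ac = (1.061)^2 - 4*(-1.215)*1 = 1.125721 - (-4.86) = 5.985721.
D >= 0, so the roots are real: z = (-b +/- sqrt(D)) / (2a) = (-1.061 +/- 2.446573) / (-2.43).
  z_1 = (-1.061 + 2.446573) / (-2.43) = -0.5702,   |z_1| = 0.5702.
  z_2 = (-1.061 - 2.446573) / (-2.43) = 1.4434,   |z_2| = 1.4434.
Moduli of all roots: 0.5702, 1.4434.
All moduli strictly greater than 1? No.
Verdict: Not stationary.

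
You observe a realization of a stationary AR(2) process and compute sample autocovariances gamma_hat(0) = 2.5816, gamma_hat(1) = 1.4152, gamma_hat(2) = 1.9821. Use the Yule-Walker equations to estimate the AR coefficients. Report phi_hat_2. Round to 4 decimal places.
\hat\phi_{2} = 0.6680

The Yule-Walker equations for an AR(p) process read, in matrix form,
  Gamma_p phi = r_p,   with   (Gamma_p)_{ij} = gamma(|i - j|),
                       (r_p)_i = gamma(i),   i,j = 1..p.
Substitute the sample gammas (Toeplitz matrix and right-hand side of size 2):
  Gamma_p = [[2.5816, 1.4152], [1.4152, 2.5816]]
  r_p     = [1.4152, 1.9821]
Written out:
  2.5816 phi_1 + 1.4152 phi_2 = 1.4152
  1.4152 phi_1 + 2.5816 phi_2 = 1.9821
Solve by Cramer's rule:
  det = gamma(0)^2 - gamma(1)^2 = (2.5816)^2 - (1.4152)^2 = 6.66465856 - 2.00279104 = 4.66186752
  phi_hat_1 = [gamma(1) gamma(0) - gamma(1) gamma(2)] / det = [(1.4152)(2.5816) - (1.4152)(1.9821)] / 4.66186752 = 0.8484124 / 4.66186752 = 0.182
  phi_hat_2 = [gamma(0) gamma(2) - gamma(1)^2] / det = [(2.5816)(1.9821) - (1.4152)^2] / 4.66186752 = 3.11419832 / 4.66186752 = 0.668
So phi_hat = [0.1820, 0.6680].
Therefore phi_hat_2 = 0.6680.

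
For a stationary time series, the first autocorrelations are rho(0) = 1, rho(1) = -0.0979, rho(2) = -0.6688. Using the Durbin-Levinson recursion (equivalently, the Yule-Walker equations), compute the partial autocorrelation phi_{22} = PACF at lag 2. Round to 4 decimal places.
\phi_{22} = -0.6849

The PACF at lag k is phi_{kk}, the last component of the solution
to the Yule-Walker system G_k phi = r_k where
  (G_k)_{ij} = rho(|i - j|), (r_k)_i = rho(i), i,j = 1..k.
Equivalently, Durbin-Levinson gives phi_{kk} iteratively:
  phi_{11} = rho(1)
  phi_{kk} = [rho(k) - sum_{j=1..k-1} phi_{k-1,j} rho(k-j)]
            / [1 - sum_{j=1..k-1} phi_{k-1,j} rho(j)],
  phi_{k,j} = phi_{k-1,j} - phi_{kk} phi_{k-1,k-j},  j = 1..k-1.
Step k = 1:
  phi_11 = rho(1) = -0.0979.
Step k = 2:
  phi_22 = [rho(2) - phi_11 rho(1)] / [1 - phi_11 rho(1)] = [-0.6688 - (-0.0979)(-0.0979)] / [1 - (-0.0979)(-0.0979)]
         = -0.67838441 / 0.99041559 = -0.6849.
Therefore phi_{22} = -0.6849.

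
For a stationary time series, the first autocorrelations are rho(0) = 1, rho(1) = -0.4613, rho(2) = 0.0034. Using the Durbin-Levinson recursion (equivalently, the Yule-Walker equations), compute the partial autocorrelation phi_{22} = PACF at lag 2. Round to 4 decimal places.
\phi_{22} = -0.2660

The PACF at lag k is phi_{kk}, the last component of the solution
to the Yule-Walker system G_k phi = r_k where
  (G_k)_{ij} = rho(|i - j|), (r_k)_i = rho(i), i,j = 1..k.
Equivalently, Durbin-Levinson gives phi_{kk} iteratively:
  phi_{11} = rho(1)
  phi_{kk} = [rho(k) - sum_{j=1..k-1} phi_{k-1,j} rho(k-j)]
            / [1 - sum_{j=1..k-1} phi_{k-1,j} rho(j)],
  phi_{k,j} = phi_{k-1,j} - phi_{kk} phi_{k-1,k-j},  j = 1..k-1.
Step k = 1:
  phi_11 = rho(1) = -0.4613.
Step k = 2:
  phi_22 = [rho(2) - phi_11 rho(1)] / [1 - phi_11 rho(1)] = [0.0034 - (-0.4613)(-0.4613)] / [1 - (-0.4613)(-0.4613)]
         = -0.20939769 / 0.78720231 = -0.266.
Therefore phi_{22} = -0.2660.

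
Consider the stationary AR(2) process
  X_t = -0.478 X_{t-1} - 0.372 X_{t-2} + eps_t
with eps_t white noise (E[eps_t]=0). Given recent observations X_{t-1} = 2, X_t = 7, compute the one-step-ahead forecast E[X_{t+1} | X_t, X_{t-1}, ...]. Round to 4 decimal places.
E[X_{t+1} \mid \mathcal F_t] = -4.0900

For an AR(p) model X_t = c + sum_i phi_i X_{t-i} + eps_t, the
one-step-ahead conditional mean is
  E[X_{t+1} | X_t, ...] = c + sum_i phi_i X_{t+1-i}.
Substitute known values:
  E[X_{t+1} | ...] = (-0.478) * (7) + (-0.372) * (2)
                   = -4.0900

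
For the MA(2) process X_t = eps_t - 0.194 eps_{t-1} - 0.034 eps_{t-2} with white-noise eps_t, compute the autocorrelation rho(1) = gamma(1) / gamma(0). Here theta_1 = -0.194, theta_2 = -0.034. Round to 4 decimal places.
\rho(1) = -0.1804

For an MA(q) process with theta_0 = 1, the autocovariance is
  gamma(k) = sigma^2 * sum_{i=0..q-k} theta_i * theta_{i+k},
and rho(k) = gamma(k) / gamma(0). Sigma^2 cancels.
  numerator   = (1)*(-0.194) + (-0.194)*(-0.034) = -0.187404.
  denominator = (1)^2 + (-0.194)^2 + (-0.034)^2 = 1.038792.
  rho(1) = -0.187404 / 1.038792 = -0.1804.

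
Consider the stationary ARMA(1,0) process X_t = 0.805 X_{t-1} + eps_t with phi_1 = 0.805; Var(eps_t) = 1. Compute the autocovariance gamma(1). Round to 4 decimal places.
\gamma(1) = 2.2871

Multiply the model equation by X_{t-k} and take expectations. With theta_0 = psi_0 = 1 and psi_j the MA(infinity) weights, this gives
  gamma(k) - sum_i phi_i gamma(k-i) = c_k,
  c_k = sigma^2 * sum_{j=k..q} theta_j psi_{j-k}   (c_k = 0 for k > q),
using gamma(-m) = gamma(m).
Pure AR (q = 0): c_0 = sigma^2 = 1, c_k = 0 for k >= 1.
Equations for k = 0 and k = 1 (AR order 1):
  gamma(0) = phi_1 gamma(1) + c_0
  gamma(1) = phi_1 gamma(0) + c_1
Substituting the second into the first: gamma(0) (1 - phi_1^2) = c_0 + phi_1 c_1, so
  gamma(0) = c_0 / (1 - phi_1^2) = 1 / (1 - (0.805)^2) = 1 / 0.351975 = 2.841111.
  gamma(1) = phi_1 gamma(0) = (0.805)(2.841111) = 2.287094.
Therefore gamma(1) = 2.2871 (to 4 decimal places).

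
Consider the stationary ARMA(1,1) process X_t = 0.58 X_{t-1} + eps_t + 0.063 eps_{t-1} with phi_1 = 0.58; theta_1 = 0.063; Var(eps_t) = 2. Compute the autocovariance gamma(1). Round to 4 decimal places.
\gamma(1) = 2.0087

Multiply the model equation by X_{t-k} and take expectations. With theta_0 = psi_0 = 1 and psi_j the MA(infinity) weights, this gives
  gamma(k) - sum_i phi_i gamma(k-i) = c_k,
  c_k = sigma^2 * sum_{j=k..q} theta_j psi_{j-k}   (c_k = 0 for k > q),
using gamma(-m) = gamma(m).
psi-weights needed (psi_j = theta_j + sum_i phi_i psi_{j-i}):
  psi_1 = theta_1 + phi_1 = 0.063 + (0.58) = 0.643
Right-hand sides:
  c_0 = sigma^2 (1 + theta_1 psi_1) = 2 * (1 + (0.063)(0.643)) = 2 * 1.040509 = 2.081018
  c_1 = sigma^2 theta_1 = 2 * (0.063) = 0.126
  c_2 = 0
Equations for k = 0 and k = 1 (AR order 1):
  gamma(0) = phi_1 gamma(1) + c_0
  gamma(1) = phi_1 gamma(0) + c_1
Substituting the second into the first: gamma(0) (1 - phi_1^2) = c_0 + phi_1 c_1, so
  gamma(0) = (c_0 + phi_1 c_1) / (1 - phi_1^2) = (2.081018 + (0.58)(0.126)) / (1 - (0.58)^2) = 2.154098 / 0.6636 = 3.246079.
  gamma(1) = phi_1 gamma(0) + c_1 = (0.58)(3.246079) + (0.126) = 2.008726.
Therefore gamma(1) = 2.0087 (to 4 decimal places).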